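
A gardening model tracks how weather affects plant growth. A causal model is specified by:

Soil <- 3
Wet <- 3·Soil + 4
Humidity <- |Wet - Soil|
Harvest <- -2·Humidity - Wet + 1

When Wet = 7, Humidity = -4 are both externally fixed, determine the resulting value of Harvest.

Setting Wet = 7, Humidity = -4 by intervention discards those variables' equations.
Harvest = -2·Humidity - Wet + 1  [with Humidity=-4, Wet=7]  = 2

2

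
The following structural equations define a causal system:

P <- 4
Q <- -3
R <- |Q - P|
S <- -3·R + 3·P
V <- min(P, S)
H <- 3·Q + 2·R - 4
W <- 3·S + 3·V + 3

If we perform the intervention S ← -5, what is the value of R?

7

Under do(S=-5), the mechanism S <- -3·R + 3·P is discarded; S is fixed at -5.
Since R is not a descendant of the intervened variable, it is unaffected.
R = |Q - P|  [with Q=-3, P=4]  = 7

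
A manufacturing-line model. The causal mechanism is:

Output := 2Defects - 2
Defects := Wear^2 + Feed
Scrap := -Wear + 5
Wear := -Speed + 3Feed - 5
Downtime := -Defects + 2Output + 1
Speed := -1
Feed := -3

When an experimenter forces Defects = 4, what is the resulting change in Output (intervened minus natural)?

Under do(Defects=4), the mechanism Defects := Wear^2 + Feed is discarded; Defects is fixed at 4.
Output = 2Defects - 2  [with Defects=4]  = 6
Without intervention: Wear = -Speed + 3Feed - 5  [with Speed=-1, Feed=-3]  = -13; Defects = Wear^2 + Feed  [with Wear=-13, Feed=-3]  = 166; Output = 2Defects - 2  [with Defects=166]  = 330.
Change = 6 − 330 = -324.

-324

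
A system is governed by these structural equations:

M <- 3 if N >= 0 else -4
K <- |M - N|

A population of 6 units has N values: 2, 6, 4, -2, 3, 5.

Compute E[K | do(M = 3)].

2

Every unit gets M=3 under the intervention. K values become 1, 3, 1, 5, 0, 2; E[K|do(M=3)] = 2.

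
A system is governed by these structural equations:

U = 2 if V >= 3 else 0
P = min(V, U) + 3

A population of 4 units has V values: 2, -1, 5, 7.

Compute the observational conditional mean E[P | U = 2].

Observing U=2 restricts to units where U's equation naturally yields 2: V ∈ {5, 7}. In that subpopulation P = 5, 5, mean 5.

5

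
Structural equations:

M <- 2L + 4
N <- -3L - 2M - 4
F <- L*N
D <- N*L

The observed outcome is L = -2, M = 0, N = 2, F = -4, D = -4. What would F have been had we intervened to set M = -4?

Under do(M=-4), the mechanism M <- 2L + 4 is discarded; M is fixed at -4.
N = -3L - 2M - 4  [with L=-2, M=-4]  = 10
F = L*N  [with L=-2, N=10]  = -20

-20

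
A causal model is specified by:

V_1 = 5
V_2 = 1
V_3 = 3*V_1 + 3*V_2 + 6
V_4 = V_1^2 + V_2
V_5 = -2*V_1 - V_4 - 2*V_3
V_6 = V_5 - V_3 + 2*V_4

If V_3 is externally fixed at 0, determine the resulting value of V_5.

do(V_3=0) replaces the equation V_3 = 3*V_1 + 3*V_2 + 6 with the constant V_3 = 0.
V_4 = V_1^2 + V_2  [with V_1=5, V_2=1]  = 26
V_5 = -2*V_1 - V_4 - 2*V_3  [with V_1=5, V_4=26, V_3=0]  = -36

-36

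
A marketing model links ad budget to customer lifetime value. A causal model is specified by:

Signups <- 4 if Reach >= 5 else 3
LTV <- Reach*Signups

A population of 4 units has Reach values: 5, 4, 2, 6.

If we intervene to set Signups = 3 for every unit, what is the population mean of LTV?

Under do(Signups=3), Signups's equation is replaced by Signups=3 for every unit. Per-unit LTV: 15, 12, 6, 18. Mean = 12.75.

12.75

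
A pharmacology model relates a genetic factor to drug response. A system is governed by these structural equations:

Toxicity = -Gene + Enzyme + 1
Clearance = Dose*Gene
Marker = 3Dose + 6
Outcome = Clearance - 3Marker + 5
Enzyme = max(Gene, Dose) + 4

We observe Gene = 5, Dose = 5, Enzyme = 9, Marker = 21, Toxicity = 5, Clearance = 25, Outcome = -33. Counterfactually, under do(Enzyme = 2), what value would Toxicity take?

do(Enzyme=2) replaces the equation Enzyme = max(Gene, Dose) + 4 with the constant Enzyme = 2.
Toxicity = -Gene + Enzyme + 1  [with Gene=5, Enzyme=2]  = -2

-2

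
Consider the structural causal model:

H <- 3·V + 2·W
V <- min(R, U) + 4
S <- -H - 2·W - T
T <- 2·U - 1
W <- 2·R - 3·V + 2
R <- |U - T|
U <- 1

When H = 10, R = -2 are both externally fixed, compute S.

5

Under do(H = 10, R = -2), each intervened variable's structural equation is replaced by its fixed value.
T = 2·U - 1  [with U=1]  = 1
V = min(R, U) + 4  [with R=-2, U=1]  = 2
W = 2·R - 3·V + 2  [with R=-2, V=2]  = -8
S = -H - 2·W - T  [with H=10, W=-8, T=1]  = 5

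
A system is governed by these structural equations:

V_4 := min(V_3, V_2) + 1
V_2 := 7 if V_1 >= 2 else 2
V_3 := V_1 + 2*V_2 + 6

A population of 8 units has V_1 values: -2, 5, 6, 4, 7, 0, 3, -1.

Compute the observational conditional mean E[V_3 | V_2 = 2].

9

Conditioning on V_2=2 selects the 3 unit(s) with V_1 ∈ {-2, 0, -1}. Their V_3 values: 8, 10, 9. Mean = 9.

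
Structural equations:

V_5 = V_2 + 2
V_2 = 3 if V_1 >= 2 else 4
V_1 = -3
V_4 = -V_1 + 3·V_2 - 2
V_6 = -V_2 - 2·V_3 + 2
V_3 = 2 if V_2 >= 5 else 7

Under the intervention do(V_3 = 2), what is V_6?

The intervention breaks the incoming arrows to V_3: V_3 = 2 if V_2 >= 5 else 7 no longer applies, and V_3 = 2.
V_2 = 3 if V_1 >= 2 else 4  [with V_1=-3]  = 4
V_6 = -V_2 - 2·V_3 + 2  [with V_2=4, V_3=2]  = -6

-6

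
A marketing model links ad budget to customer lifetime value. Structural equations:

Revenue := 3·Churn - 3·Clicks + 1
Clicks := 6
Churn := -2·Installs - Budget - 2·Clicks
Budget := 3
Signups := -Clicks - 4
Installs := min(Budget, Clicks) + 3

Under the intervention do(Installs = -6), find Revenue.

The intervention breaks the incoming arrows to Installs: Installs := min(Budget, Clicks) + 3 no longer applies, and Installs = -6.
Churn = -2·Installs - Budget - 2·Clicks  [with Installs=-6, Budget=3, Clicks=6]  = -3
Revenue = 3·Churn - 3·Clicks + 1  [with Churn=-3, Clicks=6]  = -26

-26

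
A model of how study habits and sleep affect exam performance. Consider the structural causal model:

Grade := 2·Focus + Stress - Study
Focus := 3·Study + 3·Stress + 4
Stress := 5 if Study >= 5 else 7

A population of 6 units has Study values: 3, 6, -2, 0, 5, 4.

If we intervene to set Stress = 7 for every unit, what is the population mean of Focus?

The intervention sets Stress=7 in all 6 units regardless of Study. Recomputing Focus per unit gives 34, 43, 19, 25, 40, 37; average 33.

33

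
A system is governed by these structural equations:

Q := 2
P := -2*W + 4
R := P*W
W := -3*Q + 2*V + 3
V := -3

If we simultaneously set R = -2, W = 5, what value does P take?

Under do(R = -2, W = 5), each intervened variable's structural equation is replaced by its fixed value.
P = -2*W + 4  [with W=5]  = -6

-6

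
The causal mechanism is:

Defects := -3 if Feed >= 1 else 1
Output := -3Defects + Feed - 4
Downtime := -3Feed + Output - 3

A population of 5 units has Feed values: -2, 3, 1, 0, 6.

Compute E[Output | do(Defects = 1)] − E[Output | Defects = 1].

Every unit gets Defects=1 under the intervention. Output values become -9, -4, -6, -7, -1; E[Output|do(Defects=1)] = -5.4.
Conditioning on Defects=1 selects the 2 unit(s) with Feed ∈ {-2, 0}. Their Output values: -9, -7. Mean = -8.
Difference = -5.4 − (-8) = 2.6.

2.6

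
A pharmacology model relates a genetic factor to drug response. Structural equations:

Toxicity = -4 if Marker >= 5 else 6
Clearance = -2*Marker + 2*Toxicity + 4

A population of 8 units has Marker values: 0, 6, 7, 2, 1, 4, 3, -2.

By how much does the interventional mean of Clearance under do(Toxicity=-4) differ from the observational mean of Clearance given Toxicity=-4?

7.75

The intervention sets Toxicity=-4 in all 8 units regardless of Marker. Recomputing Clearance per unit gives -4, -16, -18, -8, -6, -12, -10, 0; average -9.25.
E[Clearance|Toxicity=-4] averages over only the 2 units with Toxicity=-4 (Marker = 6, 7): Clearance = -16, -18, mean -17.
Difference = -9.25 − (-17) = 7.75.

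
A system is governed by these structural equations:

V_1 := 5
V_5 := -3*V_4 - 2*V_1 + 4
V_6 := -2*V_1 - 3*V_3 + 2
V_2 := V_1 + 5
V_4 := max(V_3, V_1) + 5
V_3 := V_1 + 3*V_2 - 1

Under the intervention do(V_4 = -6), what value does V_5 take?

12

Intervening sets V_4 = -6 and removes its equation (V_4 := max(V_3, V_1) + 5).
V_5 = -3*V_4 - 2*V_1 + 4  [with V_4=-6, V_1=5]  = 12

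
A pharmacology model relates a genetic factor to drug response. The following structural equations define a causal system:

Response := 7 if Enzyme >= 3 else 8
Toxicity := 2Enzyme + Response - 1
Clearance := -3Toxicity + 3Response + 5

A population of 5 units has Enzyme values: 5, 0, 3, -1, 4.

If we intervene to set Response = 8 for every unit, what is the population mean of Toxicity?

do(Response=8) breaks Response's dependence on Enzyme. With Response=8 fixed, Toxicity across the units is 17, 7, 13, 5, 15, mean 11.4.

11.4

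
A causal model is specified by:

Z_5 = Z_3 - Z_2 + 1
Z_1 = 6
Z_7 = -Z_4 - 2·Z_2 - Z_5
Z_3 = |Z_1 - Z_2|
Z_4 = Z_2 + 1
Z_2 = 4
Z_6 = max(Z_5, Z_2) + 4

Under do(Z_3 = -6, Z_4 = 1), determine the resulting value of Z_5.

-9

Setting Z_3 = -6, Z_4 = 1 by intervention discards those variables' equations.
Z_5 = Z_3 - Z_2 + 1  [with Z_3=-6, Z_2=4]  = -9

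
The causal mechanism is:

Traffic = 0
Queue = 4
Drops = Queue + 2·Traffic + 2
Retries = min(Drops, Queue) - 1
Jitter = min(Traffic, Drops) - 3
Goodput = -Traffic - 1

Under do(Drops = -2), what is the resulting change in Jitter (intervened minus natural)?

-2

do(Drops=-2) replaces the equation Drops = Queue + 2·Traffic + 2 with the constant Drops = -2.
Jitter = min(Traffic, Drops) - 3  [with Traffic=0, Drops=-2]  = -5
Without intervention: Drops = Queue + 2·Traffic + 2  [with Queue=4, Traffic=0]  = 6; Jitter = min(Traffic, Drops) - 3  [with Traffic=0, Drops=6]  = -3.
Change = -5 − (-3) = -2.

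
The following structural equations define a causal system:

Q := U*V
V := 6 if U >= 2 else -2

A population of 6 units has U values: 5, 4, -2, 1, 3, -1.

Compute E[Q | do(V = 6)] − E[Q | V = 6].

-14

do(V=6) breaks V's dependence on U. With V=6 fixed, Q across the units is 30, 24, -12, 6, 18, -6, mean 10.
Conditioning on V=6 selects the 3 unit(s) with U ∈ {5, 4, 3}. Their Q values: 30, 24, 18. Mean = 24.
Difference = 10 − 24 = -14.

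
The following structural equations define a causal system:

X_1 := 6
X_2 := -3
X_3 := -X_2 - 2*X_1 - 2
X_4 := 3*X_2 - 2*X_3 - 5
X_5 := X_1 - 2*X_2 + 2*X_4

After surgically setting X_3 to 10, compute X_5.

do(X_3=10) replaces the equation X_3 := -X_2 - 2*X_1 - 2 with the constant X_3 = 10.
X_4 = 3*X_2 - 2*X_3 - 5  [with X_2=-3, X_3=10]  = -34
X_5 = X_1 - 2*X_2 + 2*X_4  [with X_1=6, X_2=-3, X_4=-34]  = -56

-56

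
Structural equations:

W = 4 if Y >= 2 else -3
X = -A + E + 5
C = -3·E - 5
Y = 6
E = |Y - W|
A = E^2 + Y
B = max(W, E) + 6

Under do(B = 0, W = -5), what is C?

Setting B = 0, W = -5 by intervention discards those variables' equations.
E = |Y - W|  [with Y=6, W=-5]  = 11
C = -3·E - 5  [with E=11]  = -38

-38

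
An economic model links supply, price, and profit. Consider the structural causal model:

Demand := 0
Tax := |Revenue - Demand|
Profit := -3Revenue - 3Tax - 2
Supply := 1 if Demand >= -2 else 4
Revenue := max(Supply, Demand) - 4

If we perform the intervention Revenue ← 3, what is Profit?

-20

do(Revenue=3) replaces the equation Revenue := max(Supply, Demand) - 4 with the constant Revenue = 3.
Tax = |Revenue - Demand|  [with Revenue=3, Demand=0]  = 3
Profit = -3Revenue - 3Tax - 2  [with Revenue=3, Tax=3]  = -20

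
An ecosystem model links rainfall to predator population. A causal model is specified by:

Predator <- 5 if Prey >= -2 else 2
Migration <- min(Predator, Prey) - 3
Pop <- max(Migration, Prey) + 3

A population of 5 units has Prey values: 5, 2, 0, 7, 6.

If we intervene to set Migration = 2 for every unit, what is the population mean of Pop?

7.4

Every unit gets Migration=2 under the intervention. Pop values become 8, 5, 5, 10, 9; E[Pop|do(Migration=2)] = 7.4.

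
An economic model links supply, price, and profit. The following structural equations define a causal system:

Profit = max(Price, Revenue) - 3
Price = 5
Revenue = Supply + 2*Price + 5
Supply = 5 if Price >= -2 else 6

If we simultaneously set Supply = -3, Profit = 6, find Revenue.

The joint intervention fixes Supply = -3, Profit = 6, removing each variable's own equation.
Revenue = Supply + 2*Price + 5  [with Supply=-3, Price=5]  = 12

12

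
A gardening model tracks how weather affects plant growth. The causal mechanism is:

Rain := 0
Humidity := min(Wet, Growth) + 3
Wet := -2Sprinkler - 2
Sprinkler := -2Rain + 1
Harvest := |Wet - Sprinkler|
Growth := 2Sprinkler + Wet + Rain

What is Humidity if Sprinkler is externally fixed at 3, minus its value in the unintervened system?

do(Sprinkler=3) replaces the equation Sprinkler := -2Rain + 1 with the constant Sprinkler = 3.
Wet = -2Sprinkler - 2  [with Sprinkler=3]  = -8
Growth = 2Sprinkler + Wet + Rain  [with Sprinkler=3, Wet=-8, Rain=0]  = -2
Humidity = min(Wet, Growth) + 3  [with Wet=-8, Growth=-2]  = -5
Without intervention: Sprinkler = -2Rain + 1  [with Rain=0]  = 1; Wet = -2Sprinkler - 2  [with Sprinkler=1]  = -4; Growth = 2Sprinkler + Wet + Rain  [with Sprinkler=1, Wet=-4, Rain=0]  = -2; Humidity = min(Wet, Growth) + 3  [with Wet=-4, Growth=-2]  = -1.
Change = -5 − (-1) = -4.

-4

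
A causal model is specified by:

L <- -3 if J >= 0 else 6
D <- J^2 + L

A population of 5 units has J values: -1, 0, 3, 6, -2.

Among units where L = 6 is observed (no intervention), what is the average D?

Conditioning on L=6 selects the 2 unit(s) with J ∈ {-1, -2}. Their D values: 7, 10. Mean = 8.5.

8.5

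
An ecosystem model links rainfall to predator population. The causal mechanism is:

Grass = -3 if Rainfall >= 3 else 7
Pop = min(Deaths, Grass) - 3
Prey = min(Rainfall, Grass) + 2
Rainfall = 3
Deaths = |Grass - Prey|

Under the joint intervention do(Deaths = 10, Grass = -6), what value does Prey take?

-4

Setting Deaths = 10, Grass = -6 by intervention discards those variables' equations.
Prey = min(Rainfall, Grass) + 2  [with Rainfall=3, Grass=-6]  = -4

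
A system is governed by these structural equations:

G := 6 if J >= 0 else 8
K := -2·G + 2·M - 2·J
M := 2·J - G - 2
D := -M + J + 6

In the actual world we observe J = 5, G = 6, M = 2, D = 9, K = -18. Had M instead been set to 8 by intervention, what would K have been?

-6

do(M=8) replaces the equation M := 2·J - G - 2 with the constant M = 8.
G = 6 if J >= 0 else 8  [with J=5]  = 6
K = -2·G + 2·M - 2·J  [with G=6, M=8, J=5]  = -6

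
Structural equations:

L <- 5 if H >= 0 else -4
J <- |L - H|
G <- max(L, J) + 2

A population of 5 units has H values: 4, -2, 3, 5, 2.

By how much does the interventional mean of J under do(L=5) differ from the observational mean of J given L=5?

do(L=5) breaks L's dependence on H. With L=5 fixed, J across the units is 1, 7, 2, 0, 3, mean 2.6.
E[J|L=5] averages over only the 4 units with L=5 (H = 4, 3, 5, 2): J = 1, 2, 0, 3, mean 1.5.
Difference = 2.6 − 1.5 = 1.1.

1.1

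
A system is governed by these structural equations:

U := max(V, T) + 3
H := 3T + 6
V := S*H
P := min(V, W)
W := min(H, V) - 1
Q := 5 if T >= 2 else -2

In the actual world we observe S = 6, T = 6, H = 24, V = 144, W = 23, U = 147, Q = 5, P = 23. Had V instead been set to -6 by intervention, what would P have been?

-7

do(V=-6) replaces the equation V := S*H with the constant V = -6.
H = 3T + 6  [with T=6]  = 24
W = min(H, V) - 1  [with H=24, V=-6]  = -7
P = min(V, W)  [with V=-6, W=-7]  = -7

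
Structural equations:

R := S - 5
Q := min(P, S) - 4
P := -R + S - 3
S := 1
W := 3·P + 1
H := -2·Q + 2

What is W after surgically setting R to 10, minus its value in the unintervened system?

-42

Under do(R=10), the mechanism R := S - 5 is discarded; R is fixed at 10.
P = -R + S - 3  [with R=10, S=1]  = -12
W = 3·P + 1  [with P=-12]  = -35
Without intervention: R = S - 5  [with S=1]  = -4; P = -R + S - 3  [with R=-4, S=1]  = 2; W = 3·P + 1  [with P=2]  = 7.
Change = -35 − 7 = -42.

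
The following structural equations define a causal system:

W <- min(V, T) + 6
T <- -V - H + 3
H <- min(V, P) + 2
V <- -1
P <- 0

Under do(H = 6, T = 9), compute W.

Setting H = 6, T = 9 by intervention discards those variables' equations.
W = min(V, T) + 6  [with V=-1, T=9]  = 5

5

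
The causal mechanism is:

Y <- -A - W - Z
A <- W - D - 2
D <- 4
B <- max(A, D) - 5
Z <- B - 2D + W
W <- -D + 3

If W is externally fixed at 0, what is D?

Under do(W=0), the mechanism W <- -D + 3 is discarded; W is fixed at 0.
D is not downstream of the intervention, so its value is determined by the original equations.

4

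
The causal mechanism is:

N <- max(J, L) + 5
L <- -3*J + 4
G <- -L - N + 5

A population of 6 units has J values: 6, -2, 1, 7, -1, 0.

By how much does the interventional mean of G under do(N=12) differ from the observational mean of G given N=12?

Under do(N=12), N's equation is replaced by N=12 for every unit. Per-unit G: 7, -17, -8, 10, -14, -11. Mean = -5.5.
Observing N=12 restricts to units where N's equation naturally yields 12: J ∈ {7, -1}. In that subpopulation G = 10, -14, mean -2.
Difference = -5.5 − (-2) = -3.5.

-3.5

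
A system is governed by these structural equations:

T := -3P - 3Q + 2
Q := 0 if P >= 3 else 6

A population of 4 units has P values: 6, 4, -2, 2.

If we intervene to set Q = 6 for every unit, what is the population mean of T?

-23.5

Every unit gets Q=6 under the intervention. T values become -34, -28, -10, -22; E[T|do(Q=6)] = -23.5.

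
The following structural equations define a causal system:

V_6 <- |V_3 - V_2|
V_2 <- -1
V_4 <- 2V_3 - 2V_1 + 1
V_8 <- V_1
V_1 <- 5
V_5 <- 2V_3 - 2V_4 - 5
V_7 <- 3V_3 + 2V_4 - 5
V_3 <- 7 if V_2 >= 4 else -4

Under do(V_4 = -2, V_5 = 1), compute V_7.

Under do(V_4 = -2, V_5 = 1), each intervened variable's structural equation is replaced by its fixed value.
V_3 = 7 if V_2 >= 4 else -4  [with V_2=-1]  = -4
V_7 = 3V_3 + 2V_4 - 5  [with V_3=-4, V_4=-2]  = -21

-21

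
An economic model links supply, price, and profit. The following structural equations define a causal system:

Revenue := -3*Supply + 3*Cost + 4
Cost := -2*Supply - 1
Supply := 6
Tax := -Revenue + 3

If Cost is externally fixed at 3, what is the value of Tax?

8

Under do(Cost=3), the mechanism Cost := -2*Supply - 1 is discarded; Cost is fixed at 3.
Revenue = -3*Supply + 3*Cost + 4  [with Supply=6, Cost=3]  = -5
Tax = -Revenue + 3  [with Revenue=-5]  = 8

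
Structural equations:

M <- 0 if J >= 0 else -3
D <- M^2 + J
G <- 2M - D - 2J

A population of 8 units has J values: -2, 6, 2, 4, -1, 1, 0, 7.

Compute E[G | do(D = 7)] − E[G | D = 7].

Under do(D=7), D's equation is replaced by D=7 for every unit. Per-unit G: -9, -19, -11, -15, -11, -9, -7, -21. Mean = -12.75.
Observing D=7 restricts to units where D's equation naturally yields 7: J ∈ {-2, 7}. In that subpopulation G = -9, -21, mean -15.
Difference = -12.75 − (-15) = 2.25.

2.25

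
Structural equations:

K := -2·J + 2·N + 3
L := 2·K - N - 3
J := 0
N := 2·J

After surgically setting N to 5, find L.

18

Under do(N=5), the mechanism N := 2·J is discarded; N is fixed at 5.
K = -2·J + 2·N + 3  [with J=0, N=5]  = 13
L = 2·K - N - 3  [with K=13, N=5]  = 18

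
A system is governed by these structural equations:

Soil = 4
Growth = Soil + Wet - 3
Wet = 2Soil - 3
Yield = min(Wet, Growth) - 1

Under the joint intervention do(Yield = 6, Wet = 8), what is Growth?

Setting Yield = 6, Wet = 8 by intervention discards those variables' equations.
Growth = Soil + Wet - 3  [with Soil=4, Wet=8]  = 9

9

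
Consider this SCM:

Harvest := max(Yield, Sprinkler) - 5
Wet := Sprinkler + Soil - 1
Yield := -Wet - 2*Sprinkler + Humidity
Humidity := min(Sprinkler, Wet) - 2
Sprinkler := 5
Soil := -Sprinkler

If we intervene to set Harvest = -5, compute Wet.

do(Harvest=-5) replaces the equation Harvest := max(Yield, Sprinkler) - 5 with the constant Harvest = -5.
Wet is not downstream of the intervention, so its value is determined by the original equations.
Soil = -Sprinkler  [with Sprinkler=5]  = -5
Wet = Sprinkler + Soil - 1  [with Sprinkler=5, Soil=-5]  = -1

-1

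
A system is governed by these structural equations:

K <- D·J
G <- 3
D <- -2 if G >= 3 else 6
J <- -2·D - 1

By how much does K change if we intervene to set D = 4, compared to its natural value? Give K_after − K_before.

-30

Under do(D=4), the mechanism D <- -2 if G >= 3 else 6 is discarded; D is fixed at 4.
J = -2·D - 1  [with D=4]  = -9
K = D·J  [with D=4, J=-9]  = -36
Without intervention: D = -2 if G >= 3 else 6  [with G=3]  = -2; J = -2·D - 1  [with D=-2]  = 3; K = D·J  [with D=-2, J=3]  = -6.
Change = -36 − (-6) = -30.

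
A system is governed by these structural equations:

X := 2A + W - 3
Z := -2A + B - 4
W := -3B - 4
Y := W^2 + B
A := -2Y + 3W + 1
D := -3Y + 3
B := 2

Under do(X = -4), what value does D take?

do(X=-4) replaces the equation X := 2A + W - 3 with the constant X = -4.
Since D is not a descendant of the intervened variable, it is unaffected.
W = -3B - 4  [with B=2]  = -10
Y = W^2 + B  [with W=-10, B=2]  = 102
D = -3Y + 3  [with Y=102]  = -303

-303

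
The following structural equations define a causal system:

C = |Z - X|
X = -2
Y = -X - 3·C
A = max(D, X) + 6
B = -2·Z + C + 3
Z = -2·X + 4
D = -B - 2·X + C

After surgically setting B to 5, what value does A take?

15

The intervention breaks the incoming arrows to B: B = -2·Z + C + 3 no longer applies, and B = 5.
Z = -2·X + 4  [with X=-2]  = 8
C = |Z - X|  [with Z=8, X=-2]  = 10
D = -B - 2·X + C  [with B=5, X=-2, C=10]  = 9
A = max(D, X) + 6  [with D=9, X=-2]  = 15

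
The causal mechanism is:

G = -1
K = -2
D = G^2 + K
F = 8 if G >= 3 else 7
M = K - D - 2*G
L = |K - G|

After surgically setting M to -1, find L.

The intervention breaks the incoming arrows to M: M = K - D - 2*G no longer applies, and M = -1.
Since L is not a descendant of the intervened variable, it is unaffected.
L = |K - G|  [with K=-2, G=-1]  = 1

1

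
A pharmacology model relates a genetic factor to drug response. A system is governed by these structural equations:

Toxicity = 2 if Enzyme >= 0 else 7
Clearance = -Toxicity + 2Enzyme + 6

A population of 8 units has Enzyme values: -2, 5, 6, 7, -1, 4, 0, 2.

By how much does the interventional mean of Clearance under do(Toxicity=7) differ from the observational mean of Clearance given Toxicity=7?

8.25

do(Toxicity=7) breaks Toxicity's dependence on Enzyme. With Toxicity=7 fixed, Clearance across the units is -5, 9, 11, 13, -3, 7, -1, 3, mean 4.25.
E[Clearance|Toxicity=7] averages over only the 2 units with Toxicity=7 (Enzyme = -2, -1): Clearance = -5, -3, mean -4.
Difference = 4.25 − (-4) = 8.25.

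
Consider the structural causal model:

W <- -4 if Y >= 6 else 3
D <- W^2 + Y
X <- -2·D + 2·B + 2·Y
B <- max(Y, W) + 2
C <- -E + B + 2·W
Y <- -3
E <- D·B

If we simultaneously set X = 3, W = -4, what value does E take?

-13

The joint intervention fixes X = 3, W = -4, removing each variable's own equation.
B = max(Y, W) + 2  [with Y=-3, W=-4]  = -1
D = W^2 + Y  [with W=-4, Y=-3]  = 13
E = D·B  [with D=13, B=-1]  = -13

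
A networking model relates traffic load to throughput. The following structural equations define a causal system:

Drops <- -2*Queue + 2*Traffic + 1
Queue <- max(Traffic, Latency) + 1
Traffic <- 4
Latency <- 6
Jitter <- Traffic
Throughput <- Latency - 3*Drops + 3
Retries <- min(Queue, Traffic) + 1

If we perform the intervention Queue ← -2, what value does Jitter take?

4

The intervention breaks the incoming arrows to Queue: Queue <- max(Traffic, Latency) + 1 no longer applies, and Queue = -2.
No directed path runs from Queue to Jitter, so Jitter keeps its natural value.
Jitter = Traffic  [with Traffic=4]  = 4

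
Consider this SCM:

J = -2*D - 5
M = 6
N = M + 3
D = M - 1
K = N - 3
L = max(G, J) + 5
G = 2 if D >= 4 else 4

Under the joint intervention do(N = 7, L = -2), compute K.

Under do(N = 7, L = -2), each intervened variable's structural equation is replaced by its fixed value.
K = N - 3  [with N=7]  = 4

4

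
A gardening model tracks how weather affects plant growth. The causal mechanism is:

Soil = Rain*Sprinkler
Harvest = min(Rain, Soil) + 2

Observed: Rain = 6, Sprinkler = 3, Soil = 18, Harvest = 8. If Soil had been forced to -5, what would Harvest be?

-3

The intervention breaks the incoming arrows to Soil: Soil = Rain*Sprinkler no longer applies, and Soil = -5.
Harvest = min(Rain, Soil) + 2  [with Rain=6, Soil=-5]  = -3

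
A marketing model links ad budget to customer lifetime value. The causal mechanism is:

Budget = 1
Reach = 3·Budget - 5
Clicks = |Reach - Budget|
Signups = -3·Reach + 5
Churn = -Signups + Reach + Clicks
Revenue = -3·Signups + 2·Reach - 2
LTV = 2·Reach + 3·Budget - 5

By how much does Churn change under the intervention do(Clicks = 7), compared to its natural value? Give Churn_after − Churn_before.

do(Clicks=7) replaces the equation Clicks = |Reach - Budget| with the constant Clicks = 7.
Reach = 3·Budget - 5  [with Budget=1]  = -2
Signups = -3·Reach + 5  [with Reach=-2]  = 11
Churn = -Signups + Reach + Clicks  [with Signups=11, Reach=-2, Clicks=7]  = -6
Without intervention: Reach = 3·Budget - 5  [with Budget=1]  = -2; Clicks = |Reach - Budget|  [with Reach=-2, Budget=1]  = 3; Signups = -3·Reach + 5  [with Reach=-2]  = 11; Churn = -Signups + Reach + Clicks  [with Signups=11, Reach=-2, Clicks=3]  = -10.
Change = -6 − (-10) = 4.

4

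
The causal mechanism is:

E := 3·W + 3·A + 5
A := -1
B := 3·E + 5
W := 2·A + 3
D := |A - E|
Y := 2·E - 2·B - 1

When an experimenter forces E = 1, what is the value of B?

8

The intervention breaks the incoming arrows to E: E := 3·W + 3·A + 5 no longer applies, and E = 1.
B = 3·E + 5  [with E=1]  = 8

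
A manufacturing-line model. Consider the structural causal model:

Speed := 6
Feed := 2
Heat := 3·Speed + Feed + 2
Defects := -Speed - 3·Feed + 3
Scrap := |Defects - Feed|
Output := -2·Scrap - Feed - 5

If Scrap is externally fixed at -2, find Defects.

-9

The intervention breaks the incoming arrows to Scrap: Scrap := |Defects - Feed| no longer applies, and Scrap = -2.
Since Defects is not a descendant of the intervened variable, it is unaffected.
Defects = -Speed - 3·Feed + 3  [with Speed=6, Feed=2]  = -9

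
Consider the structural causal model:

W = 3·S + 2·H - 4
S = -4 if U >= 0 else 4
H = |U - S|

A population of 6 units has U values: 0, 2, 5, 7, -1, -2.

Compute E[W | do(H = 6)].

4

Under do(H=6), H's equation is replaced by H=6 for every unit. Per-unit W: -4, -4, -4, -4, 20, 20. Mean = 4.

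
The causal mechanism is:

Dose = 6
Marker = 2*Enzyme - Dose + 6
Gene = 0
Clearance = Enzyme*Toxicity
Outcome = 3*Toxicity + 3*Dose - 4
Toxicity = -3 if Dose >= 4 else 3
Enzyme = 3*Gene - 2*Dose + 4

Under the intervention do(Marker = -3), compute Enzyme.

-8

Under do(Marker=-3), the mechanism Marker = 2*Enzyme - Dose + 6 is discarded; Marker is fixed at -3.
Since Enzyme is not a descendant of the intervened variable, it is unaffected.
Enzyme = 3*Gene - 2*Dose + 4  [with Gene=0, Dose=6]  = -8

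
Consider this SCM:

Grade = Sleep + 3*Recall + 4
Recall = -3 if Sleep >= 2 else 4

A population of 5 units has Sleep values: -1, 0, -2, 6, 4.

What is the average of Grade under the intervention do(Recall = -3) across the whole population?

Under do(Recall=-3), Recall's equation is replaced by Recall=-3 for every unit. Per-unit Grade: -6, -5, -7, 1, -1. Mean = -3.6.

-3.6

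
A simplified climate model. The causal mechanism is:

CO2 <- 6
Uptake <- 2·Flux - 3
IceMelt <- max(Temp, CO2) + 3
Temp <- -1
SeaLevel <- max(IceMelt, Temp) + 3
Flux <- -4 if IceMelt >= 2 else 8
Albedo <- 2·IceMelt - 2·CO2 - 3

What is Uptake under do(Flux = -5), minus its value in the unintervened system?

-2

Intervening sets Flux = -5 and removes its equation (Flux <- -4 if IceMelt >= 2 else 8).
Uptake = 2·Flux - 3  [with Flux=-5]  = -13
Without intervention: IceMelt = max(Temp, CO2) + 3  [with Temp=-1, CO2=6]  = 9; Flux = -4 if IceMelt >= 2 else 8  [with IceMelt=9]  = -4; Uptake = 2·Flux - 3  [with Flux=-4]  = -11.
Change = -13 − (-11) = -2.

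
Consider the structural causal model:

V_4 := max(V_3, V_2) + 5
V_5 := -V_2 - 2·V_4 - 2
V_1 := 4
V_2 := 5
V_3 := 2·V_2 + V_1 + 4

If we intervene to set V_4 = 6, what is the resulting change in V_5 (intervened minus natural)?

Intervening sets V_4 = 6 and removes its equation (V_4 := max(V_3, V_2) + 5).
V_5 = -V_2 - 2·V_4 - 2  [with V_2=5, V_4=6]  = -19
Without intervention: V_3 = 2·V_2 + V_1 + 4  [with V_2=5, V_1=4]  = 18; V_4 = max(V_3, V_2) + 5  [with V_3=18, V_2=5]  = 23; V_5 = -V_2 - 2·V_4 - 2  [with V_2=5, V_4=23]  = -53.
Change = -19 − (-53) = 34.

34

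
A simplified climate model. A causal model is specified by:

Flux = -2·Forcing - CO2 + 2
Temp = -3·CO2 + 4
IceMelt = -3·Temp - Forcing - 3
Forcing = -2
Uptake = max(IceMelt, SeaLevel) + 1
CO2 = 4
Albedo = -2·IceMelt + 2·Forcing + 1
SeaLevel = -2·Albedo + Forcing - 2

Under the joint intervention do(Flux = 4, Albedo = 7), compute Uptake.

24

Under do(Flux = 4, Albedo = 7), each intervened variable's structural equation is replaced by its fixed value.
Temp = -3·CO2 + 4  [with CO2=4]  = -8
IceMelt = -3·Temp - Forcing - 3  [with Temp=-8, Forcing=-2]  = 23
SeaLevel = -2·Albedo + Forcing - 2  [with Albedo=7, Forcing=-2]  = -18
Uptake = max(IceMelt, SeaLevel) + 1  [with IceMelt=23, SeaLevel=-18]  = 24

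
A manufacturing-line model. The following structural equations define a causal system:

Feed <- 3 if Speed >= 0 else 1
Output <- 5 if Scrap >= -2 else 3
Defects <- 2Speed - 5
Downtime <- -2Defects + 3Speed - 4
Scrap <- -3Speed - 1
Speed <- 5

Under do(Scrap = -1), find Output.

5

Intervening sets Scrap = -1 and removes its equation (Scrap <- -3Speed - 1).
Output = 5 if Scrap >= -2 else 3  [with Scrap=-1]  = 5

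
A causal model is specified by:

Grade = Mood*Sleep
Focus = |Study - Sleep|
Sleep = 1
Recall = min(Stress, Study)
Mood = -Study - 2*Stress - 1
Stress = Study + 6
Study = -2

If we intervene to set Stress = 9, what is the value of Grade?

-17

The intervention breaks the incoming arrows to Stress: Stress = Study + 6 no longer applies, and Stress = 9.
Mood = -Study - 2*Stress - 1  [with Study=-2, Stress=9]  = -17
Grade = Mood*Sleep  [with Mood=-17, Sleep=1]  = -17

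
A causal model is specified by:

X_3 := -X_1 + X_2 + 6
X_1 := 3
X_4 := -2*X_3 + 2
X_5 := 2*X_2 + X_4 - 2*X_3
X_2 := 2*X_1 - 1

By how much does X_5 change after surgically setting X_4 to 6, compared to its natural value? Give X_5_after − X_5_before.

20

Intervening sets X_4 = 6 and removes its equation (X_4 := -2*X_3 + 2).
X_2 = 2*X_1 - 1  [with X_1=3]  = 5
X_3 = -X_1 + X_2 + 6  [with X_1=3, X_2=5]  = 8
X_5 = 2*X_2 + X_4 - 2*X_3  [with X_2=5, X_4=6, X_3=8]  = 0
Without intervention: X_2 = 2*X_1 - 1  [with X_1=3]  = 5; X_3 = -X_1 + X_2 + 6  [with X_1=3, X_2=5]  = 8; X_4 = -2*X_3 + 2  [with X_3=8]  = -14; X_5 = 2*X_2 + X_4 - 2*X_3  [with X_2=5, X_4=-14, X_3=8]  = -20.
Change = 0 − (-20) = 20.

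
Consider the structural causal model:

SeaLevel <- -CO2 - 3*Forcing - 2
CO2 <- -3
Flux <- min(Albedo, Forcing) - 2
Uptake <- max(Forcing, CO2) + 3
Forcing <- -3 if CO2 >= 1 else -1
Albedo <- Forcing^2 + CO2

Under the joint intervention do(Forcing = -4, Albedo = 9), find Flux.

-6

Under do(Forcing = -4, Albedo = 9), each intervened variable's structural equation is replaced by its fixed value.
Flux = min(Albedo, Forcing) - 2  [with Albedo=9, Forcing=-4]  = -6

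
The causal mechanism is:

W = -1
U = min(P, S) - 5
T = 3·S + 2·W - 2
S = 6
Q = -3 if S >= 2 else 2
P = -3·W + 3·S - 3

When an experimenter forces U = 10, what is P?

18

do(U=10) replaces the equation U = min(P, S) - 5 with the constant U = 10.
P is not downstream of the intervention, so its value is determined by the original equations.
P = -3·W + 3·S - 3  [with W=-1, S=6]  = 18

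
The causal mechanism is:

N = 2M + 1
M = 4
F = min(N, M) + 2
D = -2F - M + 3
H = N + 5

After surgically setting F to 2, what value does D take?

The intervention breaks the incoming arrows to F: F = min(N, M) + 2 no longer applies, and F = 2.
D = -2F - M + 3  [with F=2, M=4]  = -5

-5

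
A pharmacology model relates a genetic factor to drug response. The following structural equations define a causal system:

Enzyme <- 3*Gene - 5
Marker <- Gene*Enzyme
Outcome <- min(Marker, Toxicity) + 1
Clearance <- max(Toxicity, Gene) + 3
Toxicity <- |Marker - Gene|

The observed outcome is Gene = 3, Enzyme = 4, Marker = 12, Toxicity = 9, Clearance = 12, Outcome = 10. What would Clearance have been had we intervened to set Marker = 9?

9

do(Marker=9) replaces the equation Marker <- Gene*Enzyme with the constant Marker = 9.
Toxicity = |Marker - Gene|  [with Marker=9, Gene=3]  = 6
Clearance = max(Toxicity, Gene) + 3  [with Toxicity=6, Gene=3]  = 9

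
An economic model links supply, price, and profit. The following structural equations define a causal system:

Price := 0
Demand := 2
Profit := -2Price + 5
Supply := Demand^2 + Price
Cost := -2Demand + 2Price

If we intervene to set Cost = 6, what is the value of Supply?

4

Under do(Cost=6), the mechanism Cost := -2Demand + 2Price is discarded; Cost is fixed at 6.
Since Supply is not a descendant of the intervened variable, it is unaffected.
Supply = Demand^2 + Price  [with Demand=2, Price=0]  = 4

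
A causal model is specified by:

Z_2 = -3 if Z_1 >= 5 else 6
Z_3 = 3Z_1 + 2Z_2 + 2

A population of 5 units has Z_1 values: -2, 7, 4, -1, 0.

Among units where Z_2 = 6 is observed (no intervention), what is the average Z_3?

Observing Z_2=6 restricts to units where Z_2's equation naturally yields 6: Z_1 ∈ {-2, 4, -1, 0}. In that subpopulation Z_3 = 8, 26, 11, 14, mean 14.75.

14.75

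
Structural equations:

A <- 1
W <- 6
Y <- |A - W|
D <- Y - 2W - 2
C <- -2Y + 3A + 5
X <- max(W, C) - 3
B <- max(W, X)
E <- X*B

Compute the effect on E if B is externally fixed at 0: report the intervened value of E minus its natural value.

-18

do(B=0) replaces the equation B <- max(W, X) with the constant B = 0.
Y = |A - W|  [with A=1, W=6]  = 5
C = -2Y + 3A + 5  [with Y=5, A=1]  = -2
X = max(W, C) - 3  [with W=6, C=-2]  = 3
E = X*B  [with X=3, B=0]  = 0
Without intervention: Y = |A - W|  [with A=1, W=6]  = 5; C = -2Y + 3A + 5  [with Y=5, A=1]  = -2; X = max(W, C) - 3  [with W=6, C=-2]  = 3; B = max(W, X)  [with W=6, X=3]  = 6; E = X*B  [with X=3, B=6]  = 18.
Change = 0 − 18 = -18.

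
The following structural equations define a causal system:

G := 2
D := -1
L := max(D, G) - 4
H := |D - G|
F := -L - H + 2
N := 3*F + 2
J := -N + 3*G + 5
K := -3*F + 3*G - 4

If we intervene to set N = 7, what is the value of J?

4

Intervening sets N = 7 and removes its equation (N := 3*F + 2).
J = -N + 3*G + 5  [with N=7, G=2]  = 4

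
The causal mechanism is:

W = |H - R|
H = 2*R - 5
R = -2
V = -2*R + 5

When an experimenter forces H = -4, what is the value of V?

9

Under do(H=-4), the mechanism H = 2*R - 5 is discarded; H is fixed at -4.
Since V is not a descendant of the intervened variable, it is unaffected.
V = -2*R + 5  [with R=-2]  = 9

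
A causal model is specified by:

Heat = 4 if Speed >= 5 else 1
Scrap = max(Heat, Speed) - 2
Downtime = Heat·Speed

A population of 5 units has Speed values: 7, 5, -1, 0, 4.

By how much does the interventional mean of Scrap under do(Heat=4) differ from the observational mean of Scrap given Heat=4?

-1.2

do(Heat=4) breaks Heat's dependence on Speed. With Heat=4 fixed, Scrap across the units is 5, 3, 2, 2, 2, mean 2.8.
Observing Heat=4 restricts to units where Heat's equation naturally yields 4: Speed ∈ {7, 5}. In that subpopulation Scrap = 5, 3, mean 4.
Difference = 2.8 − 4 = -1.2.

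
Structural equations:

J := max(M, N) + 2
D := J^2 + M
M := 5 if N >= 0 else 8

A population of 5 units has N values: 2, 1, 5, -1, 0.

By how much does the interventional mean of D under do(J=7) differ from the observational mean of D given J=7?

do(J=7) breaks J's dependence on N. With J=7 fixed, D across the units is 54, 54, 54, 57, 54, mean 54.6.
Observing J=7 restricts to units where J's equation naturally yields 7: N ∈ {2, 1, 5, 0}. In that subpopulation D = 54, 54, 54, 54, mean 54.
Difference = 54.6 − 54 = 0.6.

0.6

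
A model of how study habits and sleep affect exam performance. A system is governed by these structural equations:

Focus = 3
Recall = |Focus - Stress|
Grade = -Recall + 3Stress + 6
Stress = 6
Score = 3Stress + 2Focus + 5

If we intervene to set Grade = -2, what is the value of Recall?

3

The intervention breaks the incoming arrows to Grade: Grade = -Recall + 3Stress + 6 no longer applies, and Grade = -2.
Since Recall is not a descendant of the intervened variable, it is unaffected.
Recall = |Focus - Stress|  [with Focus=3, Stress=6]  = 3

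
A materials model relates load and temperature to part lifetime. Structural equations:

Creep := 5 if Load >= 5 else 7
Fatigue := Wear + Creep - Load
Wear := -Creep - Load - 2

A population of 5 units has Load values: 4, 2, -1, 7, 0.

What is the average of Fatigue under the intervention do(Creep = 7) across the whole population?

-6.8

Under do(Creep=7), Creep's equation is replaced by Creep=7 for every unit. Per-unit Fatigue: -10, -6, 0, -16, -2. Mean = -6.8.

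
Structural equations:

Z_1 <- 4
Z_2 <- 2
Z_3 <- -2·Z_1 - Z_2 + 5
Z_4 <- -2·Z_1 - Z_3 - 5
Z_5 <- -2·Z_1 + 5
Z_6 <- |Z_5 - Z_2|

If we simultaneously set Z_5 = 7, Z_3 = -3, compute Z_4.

-10

Under do(Z_5 = 7, Z_3 = -3), each intervened variable's structural equation is replaced by its fixed value.
Z_4 = -2·Z_1 - Z_3 - 5  [with Z_1=4, Z_3=-3]  = -10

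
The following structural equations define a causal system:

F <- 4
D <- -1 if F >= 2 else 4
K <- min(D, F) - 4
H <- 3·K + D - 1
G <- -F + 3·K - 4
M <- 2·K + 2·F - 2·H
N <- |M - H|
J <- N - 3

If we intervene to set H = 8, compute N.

The intervention breaks the incoming arrows to H: H <- 3·K + D - 1 no longer applies, and H = 8.
D = -1 if F >= 2 else 4  [with F=4]  = -1
K = min(D, F) - 4  [with D=-1, F=4]  = -5
M = 2·K + 2·F - 2·H  [with K=-5, F=4, H=8]  = -18
N = |M - H|  [with M=-18, H=8]  = 26

26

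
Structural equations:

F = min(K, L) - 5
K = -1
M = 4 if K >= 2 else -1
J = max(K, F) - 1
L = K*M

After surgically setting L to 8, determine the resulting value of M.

-1

Under do(L=8), the mechanism L = K*M is discarded; L is fixed at 8.
Since M is not a descendant of the intervened variable, it is unaffected.
M = 4 if K >= 2 else -1  [with K=-1]  = -1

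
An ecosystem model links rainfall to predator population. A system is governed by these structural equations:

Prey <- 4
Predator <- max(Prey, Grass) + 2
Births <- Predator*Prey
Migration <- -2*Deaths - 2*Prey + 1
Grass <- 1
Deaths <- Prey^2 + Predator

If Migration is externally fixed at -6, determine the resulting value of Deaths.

do(Migration=-6) replaces the equation Migration <- -2*Deaths - 2*Prey + 1 with the constant Migration = -6.
Since Deaths is not a descendant of the intervened variable, it is unaffected.
Predator = max(Prey, Grass) + 2  [with Prey=4, Grass=1]  = 6
Deaths = Prey^2 + Predator  [with Prey=4, Predator=6]  = 22

22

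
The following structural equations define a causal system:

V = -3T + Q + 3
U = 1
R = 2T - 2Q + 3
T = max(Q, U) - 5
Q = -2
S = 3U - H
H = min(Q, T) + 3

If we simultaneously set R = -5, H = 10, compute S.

-7

Under do(R = -5, H = 10), each intervened variable's structural equation is replaced by its fixed value.
S = 3U - H  [with U=1, H=10]  = -7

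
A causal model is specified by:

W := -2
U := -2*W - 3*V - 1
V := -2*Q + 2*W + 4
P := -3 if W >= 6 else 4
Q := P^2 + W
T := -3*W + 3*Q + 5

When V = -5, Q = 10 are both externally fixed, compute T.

The joint intervention fixes V = -5, Q = 10, removing each variable's own equation.
T = -3*W + 3*Q + 5  [with W=-2, Q=10]  = 41

41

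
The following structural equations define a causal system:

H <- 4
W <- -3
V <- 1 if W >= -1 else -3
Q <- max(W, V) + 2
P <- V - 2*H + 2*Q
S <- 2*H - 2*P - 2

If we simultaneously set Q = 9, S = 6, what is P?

Setting Q = 9, S = 6 by intervention discards those variables' equations.
V = 1 if W >= -1 else -3  [with W=-3]  = -3
P = V - 2*H + 2*Q  [with V=-3, H=4, Q=9]  = 7

7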